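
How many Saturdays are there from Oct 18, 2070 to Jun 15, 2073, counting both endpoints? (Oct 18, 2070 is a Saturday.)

Oct 18, 2070 is a Saturday; the first Saturday on or after it is Oct 18, 2070.
From Oct 18, 2070 to Jun 15, 2073: 74 + 365 + 366 + 166 = 971 days (rest of 2070, 2071, 2072, to Jun 15, 2073 in 2073).
971 ÷ 7 = 138 full weeks with remainder 5, so 138 more Saturdays after the first → 139.

139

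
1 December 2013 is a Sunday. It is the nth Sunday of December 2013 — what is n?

Day 1 falls in week ⌈1/7⌉ of the month.
Days 1–7 hold the 1st Sunday, 8–14 the 2nd, 15–21 the 3rd, 22–28 the 4th, 29–31 the 5th.
1 is in the range for the 1st.

1st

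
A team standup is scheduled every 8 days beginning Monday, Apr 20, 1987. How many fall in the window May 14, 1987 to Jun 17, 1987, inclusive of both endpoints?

Occurrences land 8·i days after Apr 20, 1987 for i = 0, 1, 2, …
May 14, 1987 is 24 days after the start; 24 ÷ 8 = 3 remainder 0. First occurrence in the window: #4 on May 14, 1987 (3×8 = 24 days in).
Jun 17, 1987 is 58 days after the start; 58 ÷ 8 = 7 remainder 2. Last occurrence in the window: #8 on Jun 15, 1987.
Occurrences #4 through #8: 5 in total.

5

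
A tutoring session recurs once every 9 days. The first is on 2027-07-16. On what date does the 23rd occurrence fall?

The 23rd occurrence is 22 intervals after the first: 22 × 9 = 198 days after 2027-07-16.
July has 31 days — 15 days to the end of July leaves 183.
August has 31 days (152 left).
September has 30 days (122 left).
October has 31 days (91 left).
November has 30 days (61 left).
December has 31 days (30 left).
30 days into January → 2028-01-30.

2028-01-30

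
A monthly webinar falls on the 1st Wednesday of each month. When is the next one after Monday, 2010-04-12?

2010-05-05

April 2010 starts on a Thursday, so its 1st Wednesday is 2010-04-07 (6 days in).
That is not after 2010-04-12, so look at May 2010.
May 2010 starts on a Saturday, so its 1st Wednesday is 2010-05-05 (4 days in).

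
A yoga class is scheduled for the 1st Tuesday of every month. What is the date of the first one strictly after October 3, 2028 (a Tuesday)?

November 7, 2028

October 2028 starts on a Sunday, so its 1st Tuesday is October 3, 2028 (2 days in).
That is not after October 3, 2028, so look at November 2028.
November 2028 starts on a Wednesday, so its 1st Tuesday is November 7, 2028 (6 days in).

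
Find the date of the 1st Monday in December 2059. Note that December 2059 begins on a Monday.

2059-12-01

December 2059 begins on a Monday, so the first Monday is December 1.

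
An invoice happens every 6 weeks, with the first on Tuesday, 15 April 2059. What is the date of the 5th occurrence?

30 September 2059

The 5th occurrence is 4 intervals after the first: 4 × 42 = 168 days after 15 April 2059.
April has 30 days — 15 days to the end of April leaves 153.
May has 31 days (122 left).
June has 30 days (92 left).
July has 31 days (61 left).
August has 31 days (30 left).
30 days into September → 30 September 2059.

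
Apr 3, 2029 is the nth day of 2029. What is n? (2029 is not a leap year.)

93

Days in months before Apr: 31 + 28 + 31 = 90.
Plus 3 days into Apr → day 93.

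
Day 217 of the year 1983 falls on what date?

January has 31 days (217 − 31 = 186 remain).
February has 28 days (186 − 28 = 158 remain).
March has 31 days (158 − 31 = 127 remain).
April has 30 days (127 − 30 = 97 remain).
May has 31 days (97 − 31 = 66 remain).
June has 30 days (66 − 30 = 36 remain).
July has 31 days (36 − 31 = 5 remain).
5 into August → August 5.

5 August 1983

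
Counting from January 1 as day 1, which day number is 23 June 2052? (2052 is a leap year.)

Days in months before June: 31 + 29 + 31 + 30 + 31 = 152.
Plus 23 days into June → day 175.

175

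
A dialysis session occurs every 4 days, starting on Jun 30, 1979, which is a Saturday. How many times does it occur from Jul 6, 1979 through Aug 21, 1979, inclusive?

12

Occurrences land 4·i days after Jun 30, 1979 for i = 0, 1, 2, …
Jul 6, 1979 is 6 days after the start; 6 ÷ 4 = 1 remainder 2; since the remainder is 2, round up to i = 2. First occurrence in the window: #3 on Jul 8, 1979 (2×4 = 8 days in).
Aug 21, 1979 is 52 days after the start; 52 ÷ 4 = 13 remainder 0. Last occurrence in the window: #14 on Aug 21, 1979.
Occurrences #3 through #14: 12 in total.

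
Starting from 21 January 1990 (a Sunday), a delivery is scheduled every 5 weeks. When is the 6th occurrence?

The 6th occurrence is 5 intervals after the first: 5 × 35 = 175 days after 21 January 1990.
January has 31 days — 10 days to the end of January leaves 165.
February has 28 days (137 left).
March has 31 days (106 left).
April has 30 days (76 left).
May has 31 days (45 left).
June has 30 days (15 left).
15 days into July → 15 July 1990.

15 July 1990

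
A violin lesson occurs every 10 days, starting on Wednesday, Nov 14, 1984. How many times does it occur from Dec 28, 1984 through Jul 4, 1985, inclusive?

19

Occurrences land 10·i days after Nov 14, 1984 for i = 0, 1, 2, …
Dec 28, 1984 is 44 days after the start; 44 ÷ 10 = 4 remainder 4; since the remainder is 4, round up to i = 5. First occurrence in the window: #6 on Jan 3, 1985 (5×10 = 50 days in).
Jul 4, 1985 is 232 days after the start; 232 ÷ 10 = 23 remainder 2. Last occurrence in the window: #24 on Jul 2, 1985.
Occurrences #6 through #24: 19 in total.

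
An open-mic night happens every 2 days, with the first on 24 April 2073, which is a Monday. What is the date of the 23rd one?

The 23rd occurrence is 22 intervals after the first: 22 × 2 = 44 days after 24 April 2073.
April has 30 days — 6 days to the end of April leaves 38.
May has 31 days (7 left).
7 days into June → 7 June 2073.

7 June 2073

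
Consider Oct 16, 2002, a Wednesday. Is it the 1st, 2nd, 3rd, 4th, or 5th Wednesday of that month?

3rd

Day 16 falls in week ⌈16/7⌉ of the month.
Days 1–7 hold the 1st Wednesday, 8–14 the 2nd, 15–21 the 3rd, 22–28 the 4th, 29–31 the 5th.
16 is in the range for the 3rd.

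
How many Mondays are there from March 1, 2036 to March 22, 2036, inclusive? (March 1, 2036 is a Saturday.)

3

March 1, 2036 is a Saturday; the first Monday on or after it is March 3, 2036 (2 days later).
From March 3, 2036 to March 22, 2036 is 22 − 3 = 19 days.
19 ÷ 7 = 2 full weeks with remainder 5, so 2 more Mondays after the first → 3.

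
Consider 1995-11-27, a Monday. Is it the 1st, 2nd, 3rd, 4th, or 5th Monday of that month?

Day 27 falls in week ⌈27/7⌉ of the month.
Days 1–7 hold the 1st Monday, 8–14 the 2nd, 15–21 the 3rd, 22–28 the 4th, 29–31 the 5th.
27 is in the range for the 4th.

4th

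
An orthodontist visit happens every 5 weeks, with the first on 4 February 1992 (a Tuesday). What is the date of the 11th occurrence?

19 January 1993

The 11th occurrence is 10 intervals after the first: 10 × 35 = 350 days after 4 February 1992.
February has 29 days — 25 days to the end of February leaves 325.
March has 31 days (294 left).
April has 30 days (264 left).
May has 31 days (233 left).
June has 30 days (203 left).
July has 31 days (172 left).
August has 31 days (141 left).
September has 30 days (111 left).
October has 31 days (80 left).
November has 30 days (50 left).
December has 31 days (19 left).
19 days into January → 19 January 1993.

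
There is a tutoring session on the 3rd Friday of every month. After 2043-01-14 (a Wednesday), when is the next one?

2043-01-16

January 2043 starts on a Thursday; its first Friday is the 2nd, so the 3rd Friday is the 16th — 2043-01-16.
2043-01-16 is after 2043-01-14, so that is the next one.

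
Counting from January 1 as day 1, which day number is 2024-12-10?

Days in months before December: 31 + 29 + 31 + 30 + 31 + 30 + 31 + 31 + 30 + 31 + 30 = 335.
Plus 10 days into December → day 345.

345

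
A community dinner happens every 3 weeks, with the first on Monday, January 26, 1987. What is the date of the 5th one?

April 20, 1987

The 5th occurrence is 4 intervals after the first: 4 × 21 = 84 days after January 26, 1987.
January has 31 days — 5 days to the end of January leaves 79.
February has 28 days (51 left).
March has 31 days (20 left).
20 days into April → April 20, 1987.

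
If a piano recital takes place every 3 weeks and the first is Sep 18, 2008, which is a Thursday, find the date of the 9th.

The 9th occurrence is 8 intervals after the first: 8 × 21 = 168 days after Sep 18, 2008.
Sep has 30 days — 12 days to the end of Sep leaves 156.
Oct has 31 days (125 left).
Nov has 30 days (95 left).
Dec has 31 days (64 left).
Jan has 31 days (33 left).
Feb has 28 days (5 left).
5 days into Mar → Mar 5, 2009.

Mar 5, 2009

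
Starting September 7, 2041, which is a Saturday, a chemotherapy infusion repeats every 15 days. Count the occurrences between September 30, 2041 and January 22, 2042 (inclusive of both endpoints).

Occurrences land 15·i days after September 7, 2041 for i = 0, 1, 2, …
September 30, 2041 is 23 days after the start; 23 ÷ 15 = 1 remainder 8; since the remainder is 8, round up to i = 2. First occurrence in the window: #3 on October 7, 2041 (2×15 = 30 days in).
January 22, 2042 is 137 days after the start; 137 ÷ 15 = 9 remainder 2. Last occurrence in the window: #10 on January 20, 2042.
Occurrences #3 through #10: 8 in total.

8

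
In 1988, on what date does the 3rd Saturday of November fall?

The first Saturday of November 1988 is November 5.
The 3rd Saturday is 2 weeks later: 5 + 14 = 19.

1988-11-19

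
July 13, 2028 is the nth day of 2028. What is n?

Days in months before July: 31 + 29 + 31 + 30 + 31 + 30 = 182.
Plus 13 days into July → day 195.

195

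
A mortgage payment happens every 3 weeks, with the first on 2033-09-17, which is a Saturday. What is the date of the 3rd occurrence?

2033-10-29

The 3rd occurrence is 2 intervals after the first: 2 × 21 = 42 days after 2033-09-17.
September has 30 days — 13 days to the end of September leaves 29.
29 days into October → 2033-10-29.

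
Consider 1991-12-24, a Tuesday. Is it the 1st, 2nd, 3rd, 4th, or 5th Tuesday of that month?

Day 24 falls in week ⌈24/7⌉ of the month.
Days 1–7 hold the 1st Tuesday, 8–14 the 2nd, 15–21 the 3rd, 22–28 the 4th, 29–31 the 5th.
24 is in the range for the 4th.

4th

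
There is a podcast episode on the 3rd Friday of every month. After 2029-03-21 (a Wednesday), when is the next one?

2029-04-20

March 2029 starts on a Thursday; its first Friday is the 2nd, so the 3rd Friday is the 16th — 2029-03-16.
That is not after 2029-03-21, so look at April 2029.
April 2029 starts on a Sunday; its first Friday is the 6th, so the 3rd Friday is the 20th — 2029-04-20.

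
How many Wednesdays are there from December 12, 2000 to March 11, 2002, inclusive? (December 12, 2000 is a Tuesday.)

December 12, 2000 is a Tuesday; the first Wednesday on or after it is December 13, 2000 (1 day later).
From December 13, 2000 to March 11, 2002: 18 + 365 + 70 = 453 days (rest of 2000, 2001, to March 11, 2002 in 2002).
453 ÷ 7 = 64 full weeks with remainder 5, so 64 more Wednesdays after the first → 65.

65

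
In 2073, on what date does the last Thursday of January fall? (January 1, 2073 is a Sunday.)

January 2073 begins on a Sunday, so the first Thursday is January 5 (4 days later).
January 2073 has 31 days. Adding weeks: 5, 12, 19, 26 — the last one ≤ 31 is the 26th.

2073-01-26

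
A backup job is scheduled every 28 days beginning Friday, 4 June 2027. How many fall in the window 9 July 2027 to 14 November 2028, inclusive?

17

Occurrences land 28·i days after 4 June 2027 for i = 0, 1, 2, …
9 July 2027 is 35 days after the start; 35 ÷ 28 = 1 remainder 7; since the remainder is 7, round up to i = 2. First occurrence in the window: #3 on 30 July 2027 (2×28 = 56 days in).
14 November 2028 is 529 days after the start; 529 ÷ 28 = 18 remainder 25. Last occurrence in the window: #19 on 20 October 2028.
Occurrences #3 through #19: 17 in total.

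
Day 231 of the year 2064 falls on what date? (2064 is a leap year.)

January has 31 days (231 − 31 = 200 remain).
February has 29 days (200 − 29 = 171 remain).
March has 31 days (171 − 31 = 140 remain).
April has 30 days (140 − 30 = 110 remain).
May has 31 days (110 − 31 = 79 remain).
June has 30 days (79 − 30 = 49 remain).
July has 31 days (49 − 31 = 18 remain).
18 into August → August 18.

2064-08-18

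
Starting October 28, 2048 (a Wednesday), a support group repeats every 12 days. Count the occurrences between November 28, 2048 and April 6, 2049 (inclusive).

11

Occurrences land 12·i days after October 28, 2048 for i = 0, 1, 2, …
November 28, 2048 is 31 days after the start; 31 ÷ 12 = 2 remainder 7; since the remainder is 7, round up to i = 3. First occurrence in the window: #4 on December 3, 2048 (3×12 = 36 days in).
April 6, 2049 is 160 days after the start; 160 ÷ 12 = 13 remainder 4. Last occurrence in the window: #14 on April 2, 2049.
Occurrences #4 through #14: 11 in total.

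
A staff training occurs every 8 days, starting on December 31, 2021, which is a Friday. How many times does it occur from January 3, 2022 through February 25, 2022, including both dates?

7

Occurrences land 8·i days after December 31, 2021 for i = 0, 1, 2, …
January 3, 2022 is 3 days after the start; 3 ÷ 8 = 0 remainder 3; since the remainder is 3, round up to i = 1. First occurrence in the window: #2 on January 8, 2022 (1×8 = 8 days in).
February 25, 2022 is 56 days after the start; 56 ÷ 8 = 7 remainder 0. Last occurrence in the window: #8 on February 25, 2022.
Occurrences #2 through #8: 7 in total.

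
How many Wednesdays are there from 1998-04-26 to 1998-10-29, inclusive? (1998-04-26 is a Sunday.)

27

1998-04-26 is a Sunday; the first Wednesday on or after it is 1998-04-29 (3 days later).
From 1998-04-29 to 1998-10-29: 1 + 31 + 30 + 31 + 31 + 30 + 29 = 183 days (rest of April, May, June, July, August, September, October).
183 ÷ 7 = 26 full weeks with remainder 1, so 26 more Wednesdays after the first → 27.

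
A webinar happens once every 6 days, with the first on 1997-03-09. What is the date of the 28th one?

1997-08-18

The 28th occurrence is 27 intervals after the first: 27 × 6 = 162 days after 1997-03-09.
March has 31 days — 22 days to the end of March leaves 140.
April has 30 days (110 left).
May has 31 days (79 left).
June has 30 days (49 left).
July has 31 days (18 left).
18 days into August → 1997-08-18.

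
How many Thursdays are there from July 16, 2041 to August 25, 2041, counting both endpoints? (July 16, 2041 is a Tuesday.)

July 16, 2041 is a Tuesday; the first Thursday on or after it is July 18, 2041 (2 days later).
From July 18, 2041 to August 25, 2041: 13 + 25 = 38 days (rest of July, August).
38 ÷ 7 = 5 full weeks with remainder 3, so 5 more Thursdays after the first → 6.

6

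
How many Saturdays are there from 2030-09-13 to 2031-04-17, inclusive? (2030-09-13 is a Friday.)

31

2030-09-13 is a Friday; the first Saturday on or after it is 2030-09-14 (1 day later).
From 2030-09-14 to 2031-04-17: 16 + 31 + 30 + 31 + 31 + 28 + 31 + 17 = 215 days (rest of September, October, November, December, January, February, March, April).
215 ÷ 7 = 30 full weeks with remainder 5, so 30 more Saturdays after the first → 31.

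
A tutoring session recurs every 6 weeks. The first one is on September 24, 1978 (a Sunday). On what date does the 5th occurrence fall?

March 11, 1979

The 5th occurrence is 4 intervals after the first: 4 × 42 = 168 days after September 24, 1978.
September has 30 days — 6 days to the end of September leaves 162.
October has 31 days (131 left).
November has 30 days (101 left).
December has 31 days (70 left).
January has 31 days (39 left).
February has 28 days (11 left).
11 days into March → March 11, 1979.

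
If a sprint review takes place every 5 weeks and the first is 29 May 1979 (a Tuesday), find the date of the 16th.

4 November 1980

The 16th occurrence is 15 intervals after the first: 15 × 35 = 525 days after 29 May 1979.
May has 31 days — 2 days to the end of May leaves 523.
From end of May to end of 1979 is 214 days (309 left).
January has 31 days (278 left).
February has 29 days (249 left).
March has 31 days (218 left).
April has 30 days (188 left).
May has 31 days (157 left).
June has 30 days (127 left).
July has 31 days (96 left).
August has 31 days (65 left).
September has 30 days (35 left).
October has 31 days (4 left).
4 days into November → 4 November 1980.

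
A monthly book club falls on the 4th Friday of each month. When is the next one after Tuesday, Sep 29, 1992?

Sep 1992 starts on a Tuesday; its first Friday is the 4th, so the 4th Friday is the 25th — Sep 25, 1992.
That is not after Sep 29, 1992, so look at Oct 1992.
Oct 1992 starts on a Thursday; its first Friday is the 2nd, so the 4th Friday is the 23rd — Oct 23, 1992.

Oct 23, 1992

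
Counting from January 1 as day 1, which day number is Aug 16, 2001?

Days in months before Aug: 31 + 28 + 31 + 30 + 31 + 30 + 31 = 212.
Plus 16 days into Aug → day 228.

228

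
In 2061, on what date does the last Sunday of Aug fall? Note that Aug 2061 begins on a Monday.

Aug 2061 begins on a Monday, so the first Sunday is Aug 7 (6 days later).
Aug 2061 has 31 days. Adding weeks: 7, 14, 21, 28 — the last one ≤ 31 is the 28th.

Aug 28, 2061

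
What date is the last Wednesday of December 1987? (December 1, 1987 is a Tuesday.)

December 30, 1987

December 1987 begins on a Tuesday, so the first Wednesday is December 2 (1 day later).
December 1987 has 31 days. Adding weeks: 2, 9, 16, 23, 30 — the last one ≤ 31 is the 30th.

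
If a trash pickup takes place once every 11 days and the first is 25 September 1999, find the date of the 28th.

18 July 2000

The 28th occurrence is 27 intervals after the first: 27 × 11 = 297 days after 25 September 1999.
September has 30 days — 5 days to the end of September leaves 292.
October has 31 days (261 left).
November has 30 days (231 left).
December has 31 days (200 left).
January has 31 days (169 left).
February has 29 days (140 left).
March has 31 days (109 left).
April has 30 days (79 left).
May has 31 days (48 left).
June has 30 days (18 left).
18 days into July → 18 July 2000.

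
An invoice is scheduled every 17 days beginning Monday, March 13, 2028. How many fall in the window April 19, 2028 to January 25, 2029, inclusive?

16

Occurrences land 17·i days after March 13, 2028 for i = 0, 1, 2, …
April 19, 2028 is 37 days after the start; 37 ÷ 17 = 2 remainder 3; since the remainder is 3, round up to i = 3. First occurrence in the window: #4 on May 3, 2028 (3×17 = 51 days in).
January 25, 2029 is 318 days after the start; 318 ÷ 17 = 18 remainder 12. Last occurrence in the window: #19 on January 13, 2029.
Occurrences #4 through #19: 16 in total.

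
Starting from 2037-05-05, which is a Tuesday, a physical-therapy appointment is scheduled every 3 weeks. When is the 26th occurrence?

The 26th occurrence is 25 intervals after the first: 25 × 21 = 525 days after 2037-05-05.
May has 31 days — 26 days to the end of May leaves 499.
From end of May to end of 2037 is 214 days (285 left).
January has 31 days (254 left).
February has 28 days (226 left).
March has 31 days (195 left).
April has 30 days (165 left).
May has 31 days (134 left).
June has 30 days (104 left).
July has 31 days (73 left).
August has 31 days (42 left).
September has 30 days (12 left).
12 days into October → 2038-10-12.

2038-10-12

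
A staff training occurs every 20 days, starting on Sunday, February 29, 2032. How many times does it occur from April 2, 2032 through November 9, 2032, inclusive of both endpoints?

Occurrences land 20·i days after February 29, 2032 for i = 0, 1, 2, …
April 2, 2032 is 33 days after the start; 33 ÷ 20 = 1 remainder 13; since the remainder is 13, round up to i = 2. First occurrence in the window: #3 on April 9, 2032 (2×20 = 40 days in).
November 9, 2032 is 254 days after the start; 254 ÷ 20 = 12 remainder 14. Last occurrence in the window: #13 on October 26, 2032.
Occurrences #3 through #13: 11 in total.

11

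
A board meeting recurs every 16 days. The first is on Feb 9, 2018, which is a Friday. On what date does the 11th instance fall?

The 11th occurrence is 10 intervals after the first: 10 × 16 = 160 days after Feb 9, 2018.
Feb has 28 days — 19 days to the end of Feb leaves 141.
Mar has 31 days (110 left).
Apr has 30 days (80 left).
May has 31 days (49 left).
Jun has 30 days (19 left).
19 days into Jul → Jul 19, 2018.

Jul 19, 2018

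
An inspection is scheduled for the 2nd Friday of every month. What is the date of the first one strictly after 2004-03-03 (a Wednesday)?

2004-03-12

March 2004 starts on a Monday; its first Friday is the 5th, so the 2nd Friday is the 12th — 2004-03-12.
2004-03-12 is after 2004-03-03, so that is the next one.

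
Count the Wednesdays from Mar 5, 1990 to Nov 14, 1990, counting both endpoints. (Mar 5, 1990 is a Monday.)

37

Mar 5, 1990 is a Monday; the first Wednesday on or after it is Mar 7, 1990 (2 days later).
From Mar 7, 1990 to Nov 14, 1990: 24 + 30 + 31 + 30 + 31 + 31 + 30 + 31 + 14 = 252 days (rest of Mar, Apr, May, Jun, Jul, Aug, Sep, Oct, Nov).
252 ÷ 7 = 36 full weeks with remainder 0, so 36 more Wednesdays after the first → 37.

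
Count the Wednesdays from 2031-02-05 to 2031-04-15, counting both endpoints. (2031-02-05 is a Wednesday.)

2031-02-05 is a Wednesday; the first Wednesday on or after it is 2031-02-05.
From 2031-02-05 to 2031-04-15: 23 + 31 + 15 = 69 days (rest of February, March, April).
69 ÷ 7 = 9 full weeks with remainder 6, so 9 more Wednesdays after the first → 10.

10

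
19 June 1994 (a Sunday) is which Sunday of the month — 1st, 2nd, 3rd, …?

Day 19 falls in week ⌈19/7⌉ of the month.
Days 1–7 hold the 1st Sunday, 8–14 the 2nd, 15–21 the 3rd, 22–28 the 4th, 29–31 the 5th.
19 is in the range for the 3rd.

3rd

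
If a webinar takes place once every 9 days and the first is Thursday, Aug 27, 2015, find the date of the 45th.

The 45th occurrence is 44 intervals after the first: 44 × 9 = 396 days after Aug 27, 2015.
Aug has 31 days — 4 days to the end of Aug leaves 392.
Sep has 30 days (362 left).
Oct has 31 days (331 left).
Nov has 30 days (301 left).
Dec has 31 days (270 left).
Jan has 31 days (239 left).
Feb has 29 days (210 left).
Mar has 31 days (179 left).
Apr has 30 days (149 left).
May has 31 days (118 left).
Jun has 30 days (88 left).
Jul has 31 days (57 left).
Aug has 31 days (26 left).
26 days into Sep → Sep 26, 2016.

Sep 26, 2016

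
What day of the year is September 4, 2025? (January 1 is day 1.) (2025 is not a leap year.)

Days in months before September: 31 + 28 + 31 + 30 + 31 + 30 + 31 + 31 = 243.
Plus 4 days into September → day 247.

247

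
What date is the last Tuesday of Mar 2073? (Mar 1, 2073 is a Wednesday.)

Mar 2073 begins on a Wednesday, so the first Tuesday is Mar 7 (6 days later).
Mar 2073 has 31 days. Adding weeks: 7, 14, 21, 28 — the last one ≤ 31 is the 28th.

Mar 28, 2073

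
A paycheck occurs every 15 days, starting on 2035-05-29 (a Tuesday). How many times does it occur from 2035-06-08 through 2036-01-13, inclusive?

Occurrences land 15·i days after 2035-05-29 for i = 0, 1, 2, …
2035-06-08 is 10 days after the start; 10 ÷ 15 = 0 remainder 10; since the remainder is 10, round up to i = 1. First occurrence in the window: #2 on 2035-06-13 (1×15 = 15 days in).
2036-01-13 is 229 days after the start; 229 ÷ 15 = 15 remainder 4. Last occurrence in the window: #16 on 2036-01-09.
Occurrences #2 through #16: 15 in total.

15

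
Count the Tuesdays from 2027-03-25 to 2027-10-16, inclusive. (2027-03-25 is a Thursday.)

2027-03-25 is a Thursday; the first Tuesday on or after it is 2027-03-30 (5 days later).
From 2027-03-30 to 2027-10-16: 1 + 30 + 31 + 30 + 31 + 31 + 30 + 16 = 200 days (rest of March, April, May, June, July, August, September, October).
200 ÷ 7 = 28 full weeks with remainder 4, so 28 more Tuesdays after the first → 29.

29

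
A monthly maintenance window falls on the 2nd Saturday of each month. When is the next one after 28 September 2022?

September 2022 starts on a Thursday; its first Saturday is the 3rd, so the 2nd Saturday is the 10th — 10 September 2022.
That is not after 28 September 2022, so look at October 2022.
October 2022 starts on a Saturday; its first Saturday is the 1st, so the 2nd Saturday is the 8th — 8 October 2022.

8 October 2022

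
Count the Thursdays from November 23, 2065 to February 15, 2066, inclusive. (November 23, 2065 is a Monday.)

November 23, 2065 is a Monday; the first Thursday on or after it is November 26, 2065 (3 days later).
From November 26, 2065 to February 15, 2066: 4 + 31 + 31 + 15 = 81 days (rest of November, December, January, February).
81 ÷ 7 = 11 full weeks with remainder 4, so 11 more Thursdays after the first → 12.

12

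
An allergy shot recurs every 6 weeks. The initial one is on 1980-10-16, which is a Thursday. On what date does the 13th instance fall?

The 13th occurrence is 12 intervals after the first: 12 × 42 = 504 days after 1980-10-16.
October has 31 days — 15 days to the end of October leaves 489.
From end of October to end of 1980 is 61 days (428 left).
1981 has 365 days (63 left).
January has 31 days (32 left).
February has 28 days (4 left).
4 days into March → 1982-03-04.

1982-03-04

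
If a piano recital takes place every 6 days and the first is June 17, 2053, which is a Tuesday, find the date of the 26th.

November 14, 2053

The 26th occurrence is 25 intervals after the first: 25 × 6 = 150 days after June 17, 2053.
June has 30 days — 13 days to the end of June leaves 137.
July has 31 days (106 left).
August has 31 days (75 left).
September has 30 days (45 left).
October has 31 days (14 left).
14 days into November → November 14, 2053.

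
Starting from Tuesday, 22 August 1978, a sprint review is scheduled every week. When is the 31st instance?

20 March 1979

The 31st occurrence is 30 intervals after the first: 30 × 7 = 210 days after 22 August 1978.
August has 31 days — 9 days to the end of August leaves 201.
September has 30 days (171 left).
October has 31 days (140 left).
November has 30 days (110 left).
December has 31 days (79 left).
January has 31 days (48 left).
February has 28 days (20 left).
20 days into March → 20 March 1979.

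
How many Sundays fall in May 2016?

5

May 1, 2016 is a Sunday; the first Sunday on or after it is May 1, 2016.
From May 1, 2016 to May 31, 2016 is 31 − 1 = 30 days.
30 ÷ 7 = 4 full weeks with remainder 2, so 4 more Sundays after the first → 5.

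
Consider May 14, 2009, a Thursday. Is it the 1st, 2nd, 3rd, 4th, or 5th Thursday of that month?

Day 14 falls in week ⌈14/7⌉ of the month.
Days 1–7 hold the 1st Thursday, 8–14 the 2nd, 15–21 the 3rd, 22–28 the 4th, 29–31 the 5th.
14 is in the range for the 2nd.

2nd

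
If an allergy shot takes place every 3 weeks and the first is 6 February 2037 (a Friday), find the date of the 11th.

The 11th occurrence is 10 intervals after the first: 10 × 21 = 210 days after 6 February 2037.
February has 28 days — 22 days to the end of February leaves 188.
March has 31 days (157 left).
April has 30 days (127 left).
May has 31 days (96 left).
June has 30 days (66 left).
July has 31 days (35 left).
August has 31 days (4 left).
4 days into September → 4 September 2037.

4 September 2037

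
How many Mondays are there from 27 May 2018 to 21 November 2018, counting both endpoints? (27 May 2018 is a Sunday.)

27 May 2018 is a Sunday; the first Monday on or after it is 28 May 2018 (1 day later).
From 28 May 2018 to 21 November 2018: 3 + 30 + 31 + 31 + 30 + 31 + 21 = 177 days (rest of May, June, July, August, September, October, November).
177 ÷ 7 = 25 full weeks with remainder 2, so 25 more Mondays after the first → 26.

26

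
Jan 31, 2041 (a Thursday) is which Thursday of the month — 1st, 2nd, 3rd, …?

Day 31 falls in week ⌈31/7⌉ of the month.
Days 1–7 hold the 1st Thursday, 8–14 the 2nd, 15–21 the 3rd, 22–28 the 4th, 29–31 the 5th.
31 is in the range for the 5th.

5th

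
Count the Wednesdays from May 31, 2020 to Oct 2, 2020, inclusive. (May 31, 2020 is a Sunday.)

18

May 31, 2020 is a Sunday; the first Wednesday on or after it is Jun 3, 2020 (3 days later).
From Jun 3, 2020 to Oct 2, 2020: 27 + 31 + 31 + 30 + 2 = 121 days (rest of Jun, Jul, Aug, Sep, Oct).
121 ÷ 7 = 17 full weeks with remainder 2, so 17 more Wednesdays after the first → 18.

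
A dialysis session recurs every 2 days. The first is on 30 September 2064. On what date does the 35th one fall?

7 December 2064

The 35th occurrence is 34 intervals after the first: 34 × 2 = 68 days after 30 September 2064.
September has 30 days — 0 days to the end of September leaves 68.
October has 31 days (37 left).
November has 30 days (7 left).
7 days into December → 7 December 2064.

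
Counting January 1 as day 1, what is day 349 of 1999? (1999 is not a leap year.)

1999-12-15

January has 31 days (349 − 31 = 318 remain).
February has 28 days (318 − 28 = 290 remain).
March has 31 days (290 − 31 = 259 remain).
April has 30 days (259 − 30 = 229 remain).
May has 31 days (229 − 31 = 198 remain).
June has 30 days (198 − 30 = 168 remain).
July has 31 days (168 − 31 = 137 remain).
August has 31 days (137 − 31 = 106 remain).
September has 30 days (106 − 30 = 76 remain).
October has 31 days (76 − 31 = 45 remain).
November has 30 days (45 − 30 = 15 remain).
15 into December → December 15.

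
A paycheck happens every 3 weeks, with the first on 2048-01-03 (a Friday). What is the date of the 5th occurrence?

2048-03-27

The 5th occurrence is 4 intervals after the first: 4 × 21 = 84 days after 2048-01-03.
January has 31 days — 28 days to the end of January leaves 56.
February has 29 days (27 left).
27 days into March → 2048-03-27.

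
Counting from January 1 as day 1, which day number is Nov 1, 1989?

305

Days in months before Nov: 31 + 28 + 31 + 30 + 31 + 30 + 31 + 31 + 30 + 31 = 304.
Plus 1 day into Nov → day 305.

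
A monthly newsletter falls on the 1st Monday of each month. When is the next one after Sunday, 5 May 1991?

May 1991 starts on a Wednesday, so its 1st Monday is 6 May 1991 (5 days in).
6 May 1991 is after 5 May 1991, so that is the next one.

6 May 1991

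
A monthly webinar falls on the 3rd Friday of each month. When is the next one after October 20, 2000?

October 2000 starts on a Sunday; its first Friday is the 6th, so the 3rd Friday is the 20th — October 20, 2000.
That is not after October 20, 2000, so look at November 2000.
November 2000 starts on a Wednesday; its first Friday is the 3rd, so the 3rd Friday is the 17th — November 17, 2000.

November 17, 2000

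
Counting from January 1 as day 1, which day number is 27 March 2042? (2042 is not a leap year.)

86

Days in months before March: 31 + 28 = 59.
Plus 27 days into March → day 86.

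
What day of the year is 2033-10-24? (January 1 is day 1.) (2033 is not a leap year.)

297

Days in months before October: 31 + 28 + 31 + 30 + 31 + 30 + 31 + 31 + 30 = 273.
Plus 24 days into October → day 297.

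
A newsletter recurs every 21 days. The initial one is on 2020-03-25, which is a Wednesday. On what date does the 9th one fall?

The 9th occurrence is 8 intervals after the first: 8 × 21 = 168 days after 2020-03-25.
March has 31 days — 6 days to the end of March leaves 162.
April has 30 days (132 left).
May has 31 days (101 left).
June has 30 days (71 left).
July has 31 days (40 left).
August has 31 days (9 left).
9 days into September → 2020-09-09.

2020-09-09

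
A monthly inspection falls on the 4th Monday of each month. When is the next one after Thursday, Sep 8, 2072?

Sep 26, 2072

Sep 2072 starts on a Thursday; its first Monday is the 5th, so the 4th Monday is the 26th — Sep 26, 2072.
Sep 26, 2072 is after Sep 8, 2072, so that is the next one.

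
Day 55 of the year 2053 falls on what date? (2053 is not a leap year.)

January has 31 days (55 − 31 = 24 remain).
24 into February → February 24.

24 February 2053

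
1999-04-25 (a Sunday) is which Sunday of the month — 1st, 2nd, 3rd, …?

4th

Day 25 falls in week ⌈25/7⌉ of the month.
Days 1–7 hold the 1st Sunday, 8–14 the 2nd, 15–21 the 3rd, 22–28 the 4th, 29–31 the 5th.
25 is in the range for the 4th.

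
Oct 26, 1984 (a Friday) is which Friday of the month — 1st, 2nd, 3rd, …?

4th

Day 26 falls in week ⌈26/7⌉ of the month.
Days 1–7 hold the 1st Friday, 8–14 the 2nd, 15–21 the 3rd, 22–28 the 4th, 29–31 the 5th.
26 is in the range for the 4th.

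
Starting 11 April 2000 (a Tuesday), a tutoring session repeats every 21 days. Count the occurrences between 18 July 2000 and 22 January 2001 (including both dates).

Occurrences land 21·i days after 11 April 2000 for i = 0, 1, 2, …
18 July 2000 is 98 days after the start; 98 ÷ 21 = 4 remainder 14; since the remainder is 14, round up to i = 5. First occurrence in the window: #6 on 25 July 2000 (5×21 = 105 days in).
22 January 2001 is 286 days after the start; 286 ÷ 21 = 13 remainder 13. Last occurrence in the window: #14 on 9 January 2001.
Occurrences #6 through #14: 9 in total.

9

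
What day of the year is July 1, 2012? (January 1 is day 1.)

Days in months before July: 31 + 29 + 31 + 30 + 31 + 30 = 182.
Plus 1 day into July → day 183.

183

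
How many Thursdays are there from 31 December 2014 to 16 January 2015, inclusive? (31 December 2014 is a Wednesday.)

3

31 December 2014 is a Wednesday; the first Thursday on or after it is 1 January 2015 (1 day later).
From 1 January 2015 to 16 January 2015 is 16 − 1 = 15 days.
15 ÷ 7 = 2 full weeks with remainder 1, so 2 more Thursdays after the first → 3.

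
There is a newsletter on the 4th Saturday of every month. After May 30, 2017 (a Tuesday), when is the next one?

Jun 24, 2017

May 2017 starts on a Monday; its first Saturday is the 6th, so the 4th Saturday is the 27th — May 27, 2017.
That is not after May 30, 2017, so look at Jun 2017.
Jun 2017 starts on a Thursday; its first Saturday is the 3rd, so the 4th Saturday is the 24th — Jun 24, 2017.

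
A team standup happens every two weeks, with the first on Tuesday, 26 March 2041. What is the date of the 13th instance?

10 September 2041

The 13th occurrence is 12 intervals after the first: 12 × 14 = 168 days after 26 March 2041.
March has 31 days — 5 days to the end of March leaves 163.
April has 30 days (133 left).
May has 31 days (102 left).
June has 30 days (72 left).
July has 31 days (41 left).
August has 31 days (10 left).
10 days into September → 10 September 2041.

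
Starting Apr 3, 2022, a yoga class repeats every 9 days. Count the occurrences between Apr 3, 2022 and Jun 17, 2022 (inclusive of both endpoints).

Occurrences land 9·i days after Apr 3, 2022 for i = 0, 1, 2, …
The window opens on the start date, so the first occurrence inside is #1 on Apr 3, 2022.
Jun 17, 2022 is 75 days after the start; 75 ÷ 9 = 8 remainder 3. Last occurrence in the window: #9 on Jun 14, 2022.
Occurrences #1 through #9: 9 in total.

9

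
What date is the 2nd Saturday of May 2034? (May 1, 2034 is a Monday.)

May 2034 begins on a Monday, so the first Saturday is May 6 (5 days later).
The 2nd Saturday is 1 weeks later: 6 + 7 = 13.

2034-05-13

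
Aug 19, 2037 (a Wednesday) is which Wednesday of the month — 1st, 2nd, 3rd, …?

Day 19 falls in week ⌈19/7⌉ of the month.
Days 1–7 hold the 1st Wednesday, 8–14 the 2nd, 15–21 the 3rd, 22–28 the 4th, 29–31 the 5th.
19 is in the range for the 3rd.

3rd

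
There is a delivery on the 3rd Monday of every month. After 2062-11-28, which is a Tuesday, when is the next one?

2062-12-18

November 2062 starts on a Wednesday; its first Monday is the 6th, so the 3rd Monday is the 20th — 2062-11-20.
That is not after 2062-11-28, so look at December 2062.
December 2062 starts on a Friday; its first Monday is the 4th, so the 3rd Monday is the 18th — 2062-12-18.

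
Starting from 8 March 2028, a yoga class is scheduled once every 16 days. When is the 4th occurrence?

25 April 2028

The 4th occurrence is 3 intervals after the first: 3 × 16 = 48 days after 8 March 2028.
March has 31 days — 23 days to the end of March leaves 25.
25 days into April → 25 April 2028.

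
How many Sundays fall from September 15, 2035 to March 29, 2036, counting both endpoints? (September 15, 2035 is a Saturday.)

28

September 15, 2035 is a Saturday; the first Sunday on or after it is September 16, 2035 (1 day later).
From September 16, 2035 to March 29, 2036: 14 + 31 + 30 + 31 + 31 + 29 + 29 = 195 days (rest of September, October, November, December, January, February, March).
195 ÷ 7 = 27 full weeks with remainder 6, so 27 more Sundays after the first → 28.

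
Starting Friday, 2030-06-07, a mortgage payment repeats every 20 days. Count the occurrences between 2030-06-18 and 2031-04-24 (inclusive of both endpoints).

Occurrences land 20·i days after 2030-06-07 for i = 0, 1, 2, …
2030-06-18 is 11 days after the start; 11 ÷ 20 = 0 remainder 11; since the remainder is 11, round up to i = 1. First occurrence in the window: #2 on 2030-06-27 (1×20 = 20 days in).
2031-04-24 is 321 days after the start; 321 ÷ 20 = 16 remainder 1. Last occurrence in the window: #17 on 2031-04-23.
Occurrences #2 through #17: 16 in total.

16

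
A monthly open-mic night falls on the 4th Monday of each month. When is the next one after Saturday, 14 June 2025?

June 2025 starts on a Sunday; its first Monday is the 2nd, so the 4th Monday is the 23rd — 23 June 2025.
23 June 2025 is after 14 June 2025, so that is the next one.

23 June 2025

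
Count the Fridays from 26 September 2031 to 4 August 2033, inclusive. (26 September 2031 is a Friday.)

97

26 September 2031 is a Friday; the first Friday on or after it is 26 September 2031.
From 26 September 2031 to 4 August 2033: 96 + 366 + 216 = 678 days (rest of 2031, 2032, to 4 August 2033 in 2033).
678 ÷ 7 = 96 full weeks with remainder 6, so 96 more Fridays after the first → 97.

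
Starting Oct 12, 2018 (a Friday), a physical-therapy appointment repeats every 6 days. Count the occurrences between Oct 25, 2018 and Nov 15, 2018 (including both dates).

3

Occurrences land 6·i days after Oct 12, 2018 for i = 0, 1, 2, …
Oct 25, 2018 is 13 days after the start; 13 ÷ 6 = 2 remainder 1; since the remainder is 1, round up to i = 3. First occurrence in the window: #4 on Oct 30, 2018 (3×6 = 18 days in).
Nov 15, 2018 is 34 days after the start; 34 ÷ 6 = 5 remainder 4. Last occurrence in the window: #6 on Nov 11, 2018.
Occurrences #4 through #6: 3 in total.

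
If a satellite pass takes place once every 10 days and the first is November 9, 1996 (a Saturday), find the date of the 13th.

March 9, 1997

The 13th occurrence is 12 intervals after the first: 12 × 10 = 120 days after November 9, 1996.
November has 30 days — 21 days to the end of November leaves 99.
December has 31 days (68 left).
January has 31 days (37 left).
February has 28 days (9 left).
9 days into March → March 9, 1997.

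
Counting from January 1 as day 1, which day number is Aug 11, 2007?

Days in months before Aug: 31 + 28 + 31 + 30 + 31 + 30 + 31 = 212.
Plus 11 days into Aug → day 223.

223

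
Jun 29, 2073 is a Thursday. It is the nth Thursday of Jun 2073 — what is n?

5th

Day 29 falls in week ⌈29/7⌉ of the month.
Days 1–7 hold the 1st Thursday, 8–14 the 2nd, 15–21 the 3rd, 22–28 the 4th, 29–31 the 5th.
29 is in the range for the 5th.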